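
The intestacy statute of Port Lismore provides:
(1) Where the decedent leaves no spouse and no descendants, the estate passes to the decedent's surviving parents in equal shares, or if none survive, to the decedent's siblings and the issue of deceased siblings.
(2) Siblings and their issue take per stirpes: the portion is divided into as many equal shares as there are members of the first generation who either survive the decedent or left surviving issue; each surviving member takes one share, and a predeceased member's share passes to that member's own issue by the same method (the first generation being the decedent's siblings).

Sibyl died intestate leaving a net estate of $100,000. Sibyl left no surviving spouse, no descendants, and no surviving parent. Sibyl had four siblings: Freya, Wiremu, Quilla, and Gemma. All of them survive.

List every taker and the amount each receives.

The entire $100,000 passes to the siblings and their issue.
That amount ($100,000) is divided into 4 shares of $25,000: Freya, Wiremu, Quilla, and Gemma each take $25,000.

Freya: $25,000; Wiremu: $25,000; Quilla: $25,000; Gemma: $25,000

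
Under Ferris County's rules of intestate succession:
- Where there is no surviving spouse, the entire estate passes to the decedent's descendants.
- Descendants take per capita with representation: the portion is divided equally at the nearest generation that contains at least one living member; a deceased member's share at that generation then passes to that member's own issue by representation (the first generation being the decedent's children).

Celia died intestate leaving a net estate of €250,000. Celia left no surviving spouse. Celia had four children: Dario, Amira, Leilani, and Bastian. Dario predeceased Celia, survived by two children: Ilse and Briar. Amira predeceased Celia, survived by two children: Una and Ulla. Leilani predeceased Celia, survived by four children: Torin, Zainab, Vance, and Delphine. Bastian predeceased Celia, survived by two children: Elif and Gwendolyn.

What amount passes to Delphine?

The entire €250,000 passes to the descendants.
No child survives, so the initial division is made at the grandchildren's generation.
That amount (€250,000) is divided into 10 shares of €25,000: Ilse, Briar, Una, Ulla, Torin, Zainab, Vance, Delphine, Elif, and Gwendolyn each take €25,000.

Delphine receives €25,000.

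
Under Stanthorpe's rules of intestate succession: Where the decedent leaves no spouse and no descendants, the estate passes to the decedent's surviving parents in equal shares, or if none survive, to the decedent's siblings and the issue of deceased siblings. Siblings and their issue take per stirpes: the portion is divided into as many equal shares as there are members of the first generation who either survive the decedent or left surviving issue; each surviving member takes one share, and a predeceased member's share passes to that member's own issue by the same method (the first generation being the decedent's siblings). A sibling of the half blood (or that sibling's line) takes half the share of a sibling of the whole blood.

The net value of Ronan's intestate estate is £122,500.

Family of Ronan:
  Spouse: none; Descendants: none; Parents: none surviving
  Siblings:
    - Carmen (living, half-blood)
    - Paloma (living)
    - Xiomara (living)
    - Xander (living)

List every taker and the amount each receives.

The entire £122,500 passes to the siblings and their issue.
Counting each half-blood sibling's line as half a unit, there are 7/2 units in £122,500, so one unit is £35,000. Whole-blood lines (Paloma, Xiomara, and Xander) take £35,000 each; half-blood lines (Carmen) take £17,500 each.

Carmen: £17,500; Paloma: £35,000; Xiomara: £35,000; Xander: £35,000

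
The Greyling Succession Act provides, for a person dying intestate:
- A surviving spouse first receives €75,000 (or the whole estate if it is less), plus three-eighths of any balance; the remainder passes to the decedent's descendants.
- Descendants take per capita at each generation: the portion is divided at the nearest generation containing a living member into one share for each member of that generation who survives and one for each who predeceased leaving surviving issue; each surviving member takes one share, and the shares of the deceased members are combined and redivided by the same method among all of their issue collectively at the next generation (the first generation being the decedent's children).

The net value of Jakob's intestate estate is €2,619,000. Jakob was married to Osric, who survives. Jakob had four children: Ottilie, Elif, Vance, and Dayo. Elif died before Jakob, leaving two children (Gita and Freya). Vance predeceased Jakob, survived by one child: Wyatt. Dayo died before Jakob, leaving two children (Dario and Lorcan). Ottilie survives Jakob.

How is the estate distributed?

Osric: €1,029,000; Ottilie: €397,500; Gita: €238,500; Freya: €238,500; Wyatt: €238,500; Dario: €238,500; Lorcan: €238,500

Osric first takes €75,000, leaving a balance of €2,544,000. Osric then takes three-eighths of the balance (€954,000), for a total of €1,029,000. The remaining €1,590,000 passes to the descendants.
The descendants' portion (€1,590,000) is divided at the children's generation into 4 shares of €397,500. Ottilie takes €397,500. The 3 shares of the deceased (Elif, Vance, and Dayo) are combined into a pool of €1,192,500.
That pool (€1,192,500) is divided at the grandchildren's generation equally among Gita, Freya, Wyatt, Dario, and Lorcan: €238,500 each.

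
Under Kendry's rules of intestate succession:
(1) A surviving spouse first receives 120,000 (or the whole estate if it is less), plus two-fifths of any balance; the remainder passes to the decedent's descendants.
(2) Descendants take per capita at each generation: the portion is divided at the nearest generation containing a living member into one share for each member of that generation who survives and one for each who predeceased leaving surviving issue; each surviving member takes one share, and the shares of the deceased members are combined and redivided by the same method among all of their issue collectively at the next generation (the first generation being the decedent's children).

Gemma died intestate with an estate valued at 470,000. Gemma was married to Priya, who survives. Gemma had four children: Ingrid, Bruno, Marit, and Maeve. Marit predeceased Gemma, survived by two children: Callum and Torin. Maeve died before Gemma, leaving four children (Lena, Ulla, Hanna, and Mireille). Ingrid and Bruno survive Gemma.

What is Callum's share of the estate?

Priya first takes 120,000, leaving a balance of 350,000. Priya then takes two-fifths of the balance (140,000), for a total of 260,000. The remaining 210,000 passes to the descendants.
The descendants' portion (210,000) is divided at the children's generation into 4 shares of 52,500. Ingrid and Bruno each take 52,500. The 2 shares of the deceased (Marit and Maeve) are combined into a pool of 105,000.
That pool (105,000) is divided at the grandchildren's generation equally among Callum, Torin, Lena, Ulla, Hanna, and Mireille: 17,500 each.

Callum receives 17,500.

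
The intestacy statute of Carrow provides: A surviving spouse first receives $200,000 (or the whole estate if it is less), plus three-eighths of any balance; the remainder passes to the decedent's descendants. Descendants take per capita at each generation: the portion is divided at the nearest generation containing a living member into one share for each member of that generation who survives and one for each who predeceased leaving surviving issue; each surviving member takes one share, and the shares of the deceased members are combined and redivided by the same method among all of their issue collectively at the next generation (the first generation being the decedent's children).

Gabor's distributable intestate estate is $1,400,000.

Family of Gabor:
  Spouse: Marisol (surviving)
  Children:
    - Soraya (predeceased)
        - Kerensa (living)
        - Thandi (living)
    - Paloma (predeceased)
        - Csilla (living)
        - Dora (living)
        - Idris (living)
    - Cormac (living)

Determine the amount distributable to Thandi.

Marisol first takes $200,000, leaving a balance of $1,200,000. Marisol then takes three-eighths of the balance ($450,000), for a total of $650,000. The remaining $750,000 passes to the descendants.
The descendants' portion ($750,000) is divided at the children's generation into 3 shares of $250,000. Cormac takes $250,000. The 2 shares of the deceased (Soraya and Paloma) are combined into a pool of $500,000.
That pool ($500,000) is divided at the grandchildren's generation equally among Kerensa, Thandi, Csilla, Dora, and Idris: $100,000 each.

Thandi receives $100,000.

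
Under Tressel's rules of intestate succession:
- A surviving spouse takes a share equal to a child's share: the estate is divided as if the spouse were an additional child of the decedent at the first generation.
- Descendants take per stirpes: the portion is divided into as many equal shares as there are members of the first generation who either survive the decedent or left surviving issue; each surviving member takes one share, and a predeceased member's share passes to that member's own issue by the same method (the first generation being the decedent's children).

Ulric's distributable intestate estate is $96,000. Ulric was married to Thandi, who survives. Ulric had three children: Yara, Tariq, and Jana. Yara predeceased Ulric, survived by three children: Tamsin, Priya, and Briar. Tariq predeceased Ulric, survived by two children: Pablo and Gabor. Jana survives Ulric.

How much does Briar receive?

Briar receives $8,000.

The spouse counts as an additional share at the children's level, so there are 4 primary shares of $24,000. Thandi takes one such share ($24,000).
The children's combined portion ($72,000) is divided into 3 shares of $24,000: Jana takes $24,000; Yara's $24,000 share passes to Yara's issue; Tariq's $24,000 share passes to Tariq's issue.
Yara's share ($24,000) is divided into 3 shares of $8,000: Tamsin, Priya, and Briar each take $8,000.
Tariq's share ($24,000) is divided into 2 shares of $12,000: Pablo and Gabor each take $12,000.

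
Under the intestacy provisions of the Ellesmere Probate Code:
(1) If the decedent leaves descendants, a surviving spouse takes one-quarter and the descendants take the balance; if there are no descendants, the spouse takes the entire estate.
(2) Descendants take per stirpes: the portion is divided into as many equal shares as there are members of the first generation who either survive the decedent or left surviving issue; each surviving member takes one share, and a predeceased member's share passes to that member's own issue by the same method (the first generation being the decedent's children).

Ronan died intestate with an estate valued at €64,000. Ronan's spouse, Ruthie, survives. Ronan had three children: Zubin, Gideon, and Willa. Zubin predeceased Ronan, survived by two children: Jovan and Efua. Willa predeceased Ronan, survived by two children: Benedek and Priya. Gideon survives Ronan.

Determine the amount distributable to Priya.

Priya receives €8,000.

Ruthie takes one-quarter of €64,000 = €16,000. The remaining €48,000 passes to the descendants.
The descendants' portion (€48,000) is divided into 3 shares of €16,000: Gideon takes €16,000; Zubin's €16,000 share passes to Zubin's issue; Willa's €16,000 share passes to Willa's issue.
Zubin's share (€16,000) is divided into 2 shares of €8,000: Jovan and Efua each take €8,000.
Willa's share (€16,000) is divided into 2 shares of €8,000: Benedek and Priya each take €8,000.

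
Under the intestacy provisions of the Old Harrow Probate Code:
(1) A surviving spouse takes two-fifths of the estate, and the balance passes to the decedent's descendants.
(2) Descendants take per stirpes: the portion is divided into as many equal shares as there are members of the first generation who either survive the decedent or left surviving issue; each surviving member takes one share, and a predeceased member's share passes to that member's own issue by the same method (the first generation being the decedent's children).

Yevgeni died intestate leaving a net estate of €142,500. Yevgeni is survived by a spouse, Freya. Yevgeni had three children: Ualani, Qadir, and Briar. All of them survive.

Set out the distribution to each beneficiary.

Freya: €57,000; Ualani: €28,500; Qadir: €28,500; Briar: €28,500

Freya takes two-fifths of €142,500 = €57,000. The remaining €85,500 passes to the descendants.
The descendants' portion (€85,500) is divided into 3 shares of €28,500: Ualani, Qadir, and Briar each take €28,500.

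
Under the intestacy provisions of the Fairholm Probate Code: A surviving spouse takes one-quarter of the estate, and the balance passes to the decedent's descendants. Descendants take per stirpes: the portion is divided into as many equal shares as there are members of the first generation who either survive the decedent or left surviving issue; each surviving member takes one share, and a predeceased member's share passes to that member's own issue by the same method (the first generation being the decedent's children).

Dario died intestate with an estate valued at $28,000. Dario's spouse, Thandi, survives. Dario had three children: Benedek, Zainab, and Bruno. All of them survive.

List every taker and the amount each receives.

Thandi takes one-quarter of $28,000 = $7,000. The remaining $21,000 passes to the descendants.
The descendants' portion ($21,000) is divided into 3 shares of $7,000: Benedek, Zainab, and Bruno each take $7,000.

Thandi: $7,000; Benedek: $7,000; Zainab: $7,000; Bruno: $7,000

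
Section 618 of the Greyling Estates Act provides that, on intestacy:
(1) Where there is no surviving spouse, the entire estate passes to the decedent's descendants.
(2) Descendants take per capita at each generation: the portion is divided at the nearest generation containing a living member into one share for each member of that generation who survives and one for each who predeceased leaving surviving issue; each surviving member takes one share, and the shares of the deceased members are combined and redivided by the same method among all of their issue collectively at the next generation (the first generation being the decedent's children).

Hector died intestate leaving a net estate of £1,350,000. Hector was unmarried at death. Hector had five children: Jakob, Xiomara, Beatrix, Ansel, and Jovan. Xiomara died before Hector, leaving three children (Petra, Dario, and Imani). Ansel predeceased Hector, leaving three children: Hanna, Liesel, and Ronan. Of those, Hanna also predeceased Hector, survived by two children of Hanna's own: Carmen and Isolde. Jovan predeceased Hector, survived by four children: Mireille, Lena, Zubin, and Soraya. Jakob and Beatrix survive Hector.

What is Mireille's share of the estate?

The entire £1,350,000 passes to the descendants.
That amount (£1,350,000) is divided at the children's generation into 5 shares of £270,000. Jakob and Beatrix each take £270,000. The 3 shares of the deceased (Xiomara, Ansel, and Jovan) are combined into a pool of £810,000.
That pool (£810,000) is divided at the grandchildren's generation into 10 shares of £81,000. Petra, Dario, Imani, Liesel, Ronan, Mireille, Lena, Zubin, and Soraya each take £81,000. The remaining share for the deceased Hanna (£81,000) is carried to the next generation.
That pool (£81,000) is divided at the great-grandchildren's generation equally among Carmen and Isolde: £40,500 each.

Mireille receives £81,000.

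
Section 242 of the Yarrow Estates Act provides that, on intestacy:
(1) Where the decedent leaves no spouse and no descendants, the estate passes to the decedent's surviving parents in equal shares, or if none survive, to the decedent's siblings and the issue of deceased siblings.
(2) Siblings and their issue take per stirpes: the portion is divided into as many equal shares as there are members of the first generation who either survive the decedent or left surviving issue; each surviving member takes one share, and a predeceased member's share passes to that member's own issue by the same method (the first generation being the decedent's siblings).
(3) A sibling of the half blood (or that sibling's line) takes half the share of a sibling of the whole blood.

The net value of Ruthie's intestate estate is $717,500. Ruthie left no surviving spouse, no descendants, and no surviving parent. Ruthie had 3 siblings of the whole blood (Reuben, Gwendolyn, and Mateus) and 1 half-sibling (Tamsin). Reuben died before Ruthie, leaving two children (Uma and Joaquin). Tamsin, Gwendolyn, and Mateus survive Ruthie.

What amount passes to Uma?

The entire $717,500 passes to the siblings and their issue.
Counting each half-blood sibling's line as half a unit, there are 7/2 units in $717,500, so one unit is $205,000. Whole-blood lines (Reuben, Gwendolyn, and Mateus) take $205,000 each; half-blood lines (Tamsin) take $102,500 each.
Reuben's share ($205,000) is divided into 2 shares of $102,500: Uma and Joaquin each take $102,500.

Uma receives $102,500.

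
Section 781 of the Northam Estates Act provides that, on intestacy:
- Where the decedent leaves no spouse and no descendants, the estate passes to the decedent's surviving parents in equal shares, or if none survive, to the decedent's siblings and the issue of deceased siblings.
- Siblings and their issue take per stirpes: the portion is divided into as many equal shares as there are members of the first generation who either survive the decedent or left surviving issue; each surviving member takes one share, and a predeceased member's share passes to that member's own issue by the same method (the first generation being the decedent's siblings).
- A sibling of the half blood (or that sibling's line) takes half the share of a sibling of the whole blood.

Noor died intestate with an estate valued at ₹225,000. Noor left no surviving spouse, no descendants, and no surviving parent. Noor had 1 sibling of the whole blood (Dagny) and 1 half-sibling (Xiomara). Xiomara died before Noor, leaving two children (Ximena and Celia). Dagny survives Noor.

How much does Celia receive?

The entire ₹225,000 passes to the siblings and their issue.
Counting each half-blood sibling's line as half a unit, there are 3/2 units in ₹225,000, so one unit is ₹150,000. Whole-blood lines (Dagny) take ₹150,000 each; half-blood lines (Xiomara) take ₹75,000 each.
Xiomara's share (₹75,000) is divided into 2 shares of ₹37,500: Ximena and Celia each take ₹37,500.

Celia receives ₹37,500.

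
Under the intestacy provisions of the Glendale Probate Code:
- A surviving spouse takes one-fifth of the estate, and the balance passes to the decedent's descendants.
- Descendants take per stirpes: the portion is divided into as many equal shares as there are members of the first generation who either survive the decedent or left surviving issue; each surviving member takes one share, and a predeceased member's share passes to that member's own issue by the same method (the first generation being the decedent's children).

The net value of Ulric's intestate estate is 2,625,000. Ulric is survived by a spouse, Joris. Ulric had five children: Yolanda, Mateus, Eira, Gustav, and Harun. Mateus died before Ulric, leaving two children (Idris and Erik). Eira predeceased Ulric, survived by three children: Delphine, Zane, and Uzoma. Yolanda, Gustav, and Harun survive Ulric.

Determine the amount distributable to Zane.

Joris takes one-fifth of 2,625,000 = 525,000. The remaining 2,100,000 passes to the descendants.
The descendants' portion (2,100,000) is divided into 5 shares of 420,000: Yolanda, Gustav, and Harun each take 420,000; Mateus's 420,000 share passes to Mateus's issue; Eira's 420,000 share passes to Eira's issue.
Mateus's share (420,000) is divided into 2 shares of 210,000: Idris and Erik each take 210,000.
Eira's share (420,000) is divided into 3 shares of 140,000: Delphine, Zane, and Uzoma each take 140,000.

Zane receives 140,000.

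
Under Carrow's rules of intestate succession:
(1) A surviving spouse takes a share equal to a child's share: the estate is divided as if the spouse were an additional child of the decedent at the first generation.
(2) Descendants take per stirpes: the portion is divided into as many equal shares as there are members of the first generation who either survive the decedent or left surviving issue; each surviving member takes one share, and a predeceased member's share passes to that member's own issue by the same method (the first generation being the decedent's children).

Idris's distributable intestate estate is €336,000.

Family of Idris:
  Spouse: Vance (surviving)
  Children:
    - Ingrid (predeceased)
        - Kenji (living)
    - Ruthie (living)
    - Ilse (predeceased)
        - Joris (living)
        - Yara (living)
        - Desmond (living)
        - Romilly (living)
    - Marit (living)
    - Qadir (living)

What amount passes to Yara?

Yara receives €14,000.

The spouse counts as an additional share at the children's level, so there are 6 primary shares of €56,000. Vance takes one such share (€56,000).
The children's combined portion (€280,000) is divided into 5 shares of €56,000: Ruthie, Marit, and Qadir each take €56,000; Ingrid's €56,000 share passes to Ingrid's issue; Ilse's €56,000 share passes to Ilse's issue.
Ingrid's share (€56,000) passes entirely to Kenji.
Ilse's share (€56,000) is divided into 4 shares of €14,000: Joris, Yara, Desmond, and Romilly each take €14,000.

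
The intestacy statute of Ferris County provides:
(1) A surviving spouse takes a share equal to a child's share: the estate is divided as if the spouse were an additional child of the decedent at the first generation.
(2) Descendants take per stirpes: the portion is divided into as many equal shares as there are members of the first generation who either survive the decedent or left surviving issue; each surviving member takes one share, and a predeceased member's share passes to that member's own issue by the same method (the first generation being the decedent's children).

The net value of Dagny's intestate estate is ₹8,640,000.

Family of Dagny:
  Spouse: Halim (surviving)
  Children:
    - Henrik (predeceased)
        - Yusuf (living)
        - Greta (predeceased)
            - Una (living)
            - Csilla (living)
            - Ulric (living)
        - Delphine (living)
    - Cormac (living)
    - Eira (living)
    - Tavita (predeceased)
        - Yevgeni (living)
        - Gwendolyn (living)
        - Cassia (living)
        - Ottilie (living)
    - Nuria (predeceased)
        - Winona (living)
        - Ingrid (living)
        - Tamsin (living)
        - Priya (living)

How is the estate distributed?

The spouse counts as an additional share at the children's level, so there are 6 primary shares of ₹1,440,000. Halim takes one such share (₹1,440,000).
The children's combined portion (₹7,200,000) is divided into 5 shares of ₹1,440,000: Cormac and Eira each take ₹1,440,000; Henrik's ₹1,440,000 share passes to Henrik's issue; Tavita's ₹1,440,000 share passes to Tavita's issue; Nuria's ₹1,440,000 share passes to Nuria's issue.
Henrik's share (₹1,440,000) is divided into 3 shares of ₹480,000: Yusuf and Delphine each take ₹480,000; Greta's ₹480,000 share passes to Greta's issue.
Greta's share (₹480,000) is divided into 3 shares of ₹160,000: Una, Csilla, and Ulric each take ₹160,000.
Tavita's share (₹1,440,000) is divided into 4 shares of ₹360,000: Yevgeni, Gwendolyn, Cassia, and Ottilie each take ₹360,000.
Nuria's share (₹1,440,000) is divided into 4 shares of ₹360,000: Winona, Ingrid, Tamsin, and Priya each take ₹360,000.

Halim: ₹1,440,000; Yusuf: ₹480,000; Una: ₹160,000; Csilla: ₹160,000; Ulric: ₹160,000; Delphine: ₹480,000; Cormac: ₹1,440,000; Eira: ₹1,440,000; Yevgeni: ₹360,000; Gwendolyn: ₹360,000; Cassia: ₹360,000; Ottilie: ₹360,000; Winona: ₹360,000; Ingrid: ₹360,000; Tamsin: ₹360,000; Priya: ₹360,000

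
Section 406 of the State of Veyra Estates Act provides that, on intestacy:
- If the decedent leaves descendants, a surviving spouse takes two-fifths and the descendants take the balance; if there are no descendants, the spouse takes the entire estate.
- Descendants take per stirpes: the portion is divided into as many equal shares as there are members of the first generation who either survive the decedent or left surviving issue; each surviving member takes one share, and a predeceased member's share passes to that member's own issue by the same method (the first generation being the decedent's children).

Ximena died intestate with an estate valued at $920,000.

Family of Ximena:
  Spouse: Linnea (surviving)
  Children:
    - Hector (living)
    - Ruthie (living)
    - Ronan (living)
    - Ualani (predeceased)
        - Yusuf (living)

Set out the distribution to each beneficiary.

Linnea takes two-fifths of $920,000 = $368,000. The remaining $552,000 passes to the descendants.
The descendants' portion ($552,000) is divided into 4 shares of $138,000: Hector, Ruthie, and Ronan each take $138,000; Ualani's $138,000 share passes to Ualani's issue.
Ualani's share ($138,000) passes entirely to Yusuf.

Linnea: $368,000; Hector: $138,000; Ruthie: $138,000; Ronan: $138,000; Yusuf: $138,000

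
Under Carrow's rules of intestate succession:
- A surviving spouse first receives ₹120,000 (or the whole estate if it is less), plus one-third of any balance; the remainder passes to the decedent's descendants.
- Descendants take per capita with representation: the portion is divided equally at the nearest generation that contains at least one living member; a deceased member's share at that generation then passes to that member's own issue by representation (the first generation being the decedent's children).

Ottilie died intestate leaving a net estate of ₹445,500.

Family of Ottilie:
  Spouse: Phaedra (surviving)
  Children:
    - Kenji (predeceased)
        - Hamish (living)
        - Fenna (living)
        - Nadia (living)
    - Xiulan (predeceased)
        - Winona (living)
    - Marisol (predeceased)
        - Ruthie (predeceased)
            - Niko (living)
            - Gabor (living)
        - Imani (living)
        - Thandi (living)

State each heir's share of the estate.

Phaedra first takes ₹120,000, leaving a balance of ₹325,500. Phaedra then takes one-third of the balance (₹108,500), for a total of ₹228,500. The remaining ₹217,000 passes to the descendants.
No child survives, so the initial division is made at the grandchildren's generation.
The descendants' portion (₹217,000) is divided into 7 shares of ₹31,000: Hamish, Fenna, Nadia, Winona, Imani, and Thandi each take ₹31,000; Ruthie's ₹31,000 share passes to Ruthie's issue.
Ruthie's share (₹31,000) is divided into 2 shares of ₹15,500: Niko and Gabor each take ₹15,500.

Phaedra: ₹228,500; Hamish: ₹31,000; Fenna: ₹31,000; Nadia: ₹31,000; Winona: ₹31,000; Niko: ₹15,500; Gabor: ₹15,500; Imani: ₹31,000; Thandi: ₹31,000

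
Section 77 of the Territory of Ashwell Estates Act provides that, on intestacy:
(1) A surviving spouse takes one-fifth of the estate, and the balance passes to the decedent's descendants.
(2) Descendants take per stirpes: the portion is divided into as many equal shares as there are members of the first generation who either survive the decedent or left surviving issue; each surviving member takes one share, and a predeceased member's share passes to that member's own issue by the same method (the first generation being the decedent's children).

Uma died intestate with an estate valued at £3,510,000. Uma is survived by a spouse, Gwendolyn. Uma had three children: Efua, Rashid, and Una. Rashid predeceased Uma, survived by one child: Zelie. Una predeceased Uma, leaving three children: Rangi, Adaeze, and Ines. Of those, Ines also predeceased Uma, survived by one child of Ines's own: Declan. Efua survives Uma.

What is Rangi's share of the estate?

Gwendolyn takes one-fifth of £3,510,000 = £702,000. The remaining £2,808,000 passes to the descendants.
The descendants' portion (£2,808,000) is divided into 3 shares of £936,000: Efua takes £936,000; Rashid's £936,000 share passes to Rashid's issue; Una's £936,000 share passes to Una's issue.
Rashid's share (£936,000) passes entirely to Zelie.
Una's share (£936,000) is divided into 3 shares of £312,000: Rangi and Adaeze each take £312,000; Ines's £312,000 share passes to Ines's issue.
Ines's share (£312,000) passes entirely to Declan.

Rangi receives £312,000.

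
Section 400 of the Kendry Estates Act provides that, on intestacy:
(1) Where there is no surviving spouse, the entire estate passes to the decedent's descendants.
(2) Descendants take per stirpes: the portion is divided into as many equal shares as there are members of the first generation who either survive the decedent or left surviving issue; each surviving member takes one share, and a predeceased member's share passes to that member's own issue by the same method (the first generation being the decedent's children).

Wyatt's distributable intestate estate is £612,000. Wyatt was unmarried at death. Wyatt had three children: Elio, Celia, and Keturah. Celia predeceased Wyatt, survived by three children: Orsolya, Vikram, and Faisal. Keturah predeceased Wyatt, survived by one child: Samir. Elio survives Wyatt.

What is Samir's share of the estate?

Samir receives £204,000.

The entire £612,000 passes to the descendants.
That amount (£612,000) is divided into 3 shares of £204,000: Elio takes £204,000; Celia's £204,000 share passes to Celia's issue; Keturah's £204,000 share passes to Keturah's issue.
Celia's share (£204,000) is divided into 3 shares of £68,000: Orsolya, Vikram, and Faisal each take £68,000.
Keturah's share (£204,000) passes entirely to Samir.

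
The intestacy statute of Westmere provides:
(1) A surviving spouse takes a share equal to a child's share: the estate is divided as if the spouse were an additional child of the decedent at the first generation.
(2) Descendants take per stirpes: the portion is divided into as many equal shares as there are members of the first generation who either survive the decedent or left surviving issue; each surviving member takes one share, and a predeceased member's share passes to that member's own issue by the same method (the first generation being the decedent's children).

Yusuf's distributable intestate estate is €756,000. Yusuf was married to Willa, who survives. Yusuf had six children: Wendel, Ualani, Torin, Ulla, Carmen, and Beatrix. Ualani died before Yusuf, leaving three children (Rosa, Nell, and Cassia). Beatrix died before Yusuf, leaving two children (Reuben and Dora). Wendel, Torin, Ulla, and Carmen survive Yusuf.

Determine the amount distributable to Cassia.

The spouse counts as an additional share at the children's level, so there are 7 primary shares of €108,000. Willa takes one such share (€108,000).
The children's combined portion (€648,000) is divided into 6 shares of €108,000: Wendel, Torin, Ulla, and Carmen each take €108,000; Ualani's €108,000 share passes to Ualani's issue; Beatrix's €108,000 share passes to Beatrix's issue.
Ualani's share (€108,000) is divided into 3 shares of €36,000: Rosa, Nell, and Cassia each take €36,000.
Beatrix's share (€108,000) is divided into 2 shares of €54,000: Reuben and Dora each take €54,000.

Cassia receives €36,000.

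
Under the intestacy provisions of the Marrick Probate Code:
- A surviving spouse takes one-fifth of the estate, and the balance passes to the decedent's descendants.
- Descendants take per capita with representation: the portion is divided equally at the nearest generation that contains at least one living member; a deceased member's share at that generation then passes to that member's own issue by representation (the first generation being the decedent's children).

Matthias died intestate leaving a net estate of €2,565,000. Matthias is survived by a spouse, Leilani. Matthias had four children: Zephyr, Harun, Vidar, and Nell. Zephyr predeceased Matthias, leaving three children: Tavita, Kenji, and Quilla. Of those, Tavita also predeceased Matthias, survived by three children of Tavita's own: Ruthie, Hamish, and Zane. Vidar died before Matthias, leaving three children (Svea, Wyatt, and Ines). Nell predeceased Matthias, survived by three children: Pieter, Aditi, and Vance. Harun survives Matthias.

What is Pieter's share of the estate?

Leilani takes one-fifth of €2,565,000 = €513,000. The remaining €2,052,000 passes to the descendants.
The descendants' portion (€2,052,000) is divided into 4 shares of €513,000: Harun takes €513,000; Zephyr's €513,000 share passes to Zephyr's issue; Vidar's €513,000 share passes to Vidar's issue; Nell's €513,000 share passes to Nell's issue.
Zephyr's share (€513,000) is divided into 3 shares of €171,000: Kenji and Quilla each take €171,000; Tavita's €171,000 share passes to Tavita's issue.
Tavita's share (€171,000) is divided into 3 shares of €57,000: Ruthie, Hamish, and Zane each take €57,000.
Vidar's share (€513,000) is divided into 3 shares of €171,000: Svea, Wyatt, and Ines each take €171,000.
Nell's share (€513,000) is divided into 3 shares of €171,000: Pieter, Aditi, and Vance each take €171,000.

Pieter receives €171,000.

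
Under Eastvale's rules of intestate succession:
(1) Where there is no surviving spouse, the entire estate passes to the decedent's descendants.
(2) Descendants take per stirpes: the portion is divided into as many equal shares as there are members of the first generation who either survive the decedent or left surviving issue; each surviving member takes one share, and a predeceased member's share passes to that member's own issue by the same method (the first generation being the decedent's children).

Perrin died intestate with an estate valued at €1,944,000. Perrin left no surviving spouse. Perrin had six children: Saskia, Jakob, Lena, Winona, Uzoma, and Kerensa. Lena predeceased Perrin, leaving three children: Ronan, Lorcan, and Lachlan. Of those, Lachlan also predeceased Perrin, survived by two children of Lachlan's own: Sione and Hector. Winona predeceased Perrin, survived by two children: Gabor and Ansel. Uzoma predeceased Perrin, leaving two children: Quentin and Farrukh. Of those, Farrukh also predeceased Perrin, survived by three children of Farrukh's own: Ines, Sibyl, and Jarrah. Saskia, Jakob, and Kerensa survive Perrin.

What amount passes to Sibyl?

Sibyl receives €54,000.

The entire €1,944,000 passes to the descendants.
That amount (€1,944,000) is divided into 6 shares of €324,000: Saskia, Jakob, and Kerensa each take €324,000; Lena's €324,000 share passes to Lena's issue; Winona's €324,000 share passes to Winona's issue; Uzoma's €324,000 share passes to Uzoma's issue.
Lena's share (€324,000) is divided into 3 shares of €108,000: Ronan and Lorcan each take €108,000; Lachlan's €108,000 share passes to Lachlan's issue.
Lachlan's share (€108,000) is divided into 2 shares of €54,000: Sione and Hector each take €54,000.
Winona's share (€324,000) is divided into 2 shares of €162,000: Gabor and Ansel each take €162,000.
Uzoma's share (€324,000) is divided into 2 shares of €162,000: Quentin takes €162,000; Farrukh's €162,000 share passes to Farrukh's issue.
Farrukh's share (€162,000) is divided into 3 shares of €54,000: Ines, Sibyl, and Jarrah each take €54,000.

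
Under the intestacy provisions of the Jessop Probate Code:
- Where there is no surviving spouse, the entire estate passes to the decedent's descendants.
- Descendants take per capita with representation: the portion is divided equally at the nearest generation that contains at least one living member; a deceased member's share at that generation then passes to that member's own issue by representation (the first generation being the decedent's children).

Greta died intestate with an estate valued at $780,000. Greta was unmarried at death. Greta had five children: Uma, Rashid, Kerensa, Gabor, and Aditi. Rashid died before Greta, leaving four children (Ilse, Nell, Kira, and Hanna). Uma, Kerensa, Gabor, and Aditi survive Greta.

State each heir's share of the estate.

The entire $780,000 passes to the descendants.
That amount ($780,000) is divided into 5 shares of $156,000: Uma, Kerensa, Gabor, and Aditi each take $156,000; Rashid's $156,000 share passes to Rashid's issue.
Rashid's share ($156,000) is divided into 4 shares of $39,000: Ilse, Nell, Kira, and Hanna each take $39,000.

Uma: $156,000; Ilse: $39,000; Nell: $39,000; Kira: $39,000; Hanna: $39,000; Kerensa: $156,000; Gabor: $156,000; Aditi: $156,000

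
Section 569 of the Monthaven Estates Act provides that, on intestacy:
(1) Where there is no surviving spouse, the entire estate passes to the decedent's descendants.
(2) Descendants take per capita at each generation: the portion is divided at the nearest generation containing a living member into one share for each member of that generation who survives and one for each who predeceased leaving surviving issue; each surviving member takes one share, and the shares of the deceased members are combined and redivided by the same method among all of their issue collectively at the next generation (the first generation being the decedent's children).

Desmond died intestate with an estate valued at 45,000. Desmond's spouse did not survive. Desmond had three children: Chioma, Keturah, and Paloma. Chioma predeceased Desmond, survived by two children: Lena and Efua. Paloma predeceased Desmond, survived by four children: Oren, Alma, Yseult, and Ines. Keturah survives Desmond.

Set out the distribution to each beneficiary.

Lena: 5,000; Efua: 5,000; Keturah: 15,000; Oren: 5,000; Alma: 5,000; Yseult: 5,000; Ines: 5,000

The entire 45,000 passes to the descendants.
That amount (45,000) is divided at the children's generation into 3 shares of 15,000. Keturah takes 15,000. The 2 shares of the deceased (Chioma and Paloma) are combined into a pool of 30,000.
That pool (30,000) is divided at the grandchildren's generation equally among Lena, Efua, Oren, Alma, Yseult, and Ines: 5,000 each.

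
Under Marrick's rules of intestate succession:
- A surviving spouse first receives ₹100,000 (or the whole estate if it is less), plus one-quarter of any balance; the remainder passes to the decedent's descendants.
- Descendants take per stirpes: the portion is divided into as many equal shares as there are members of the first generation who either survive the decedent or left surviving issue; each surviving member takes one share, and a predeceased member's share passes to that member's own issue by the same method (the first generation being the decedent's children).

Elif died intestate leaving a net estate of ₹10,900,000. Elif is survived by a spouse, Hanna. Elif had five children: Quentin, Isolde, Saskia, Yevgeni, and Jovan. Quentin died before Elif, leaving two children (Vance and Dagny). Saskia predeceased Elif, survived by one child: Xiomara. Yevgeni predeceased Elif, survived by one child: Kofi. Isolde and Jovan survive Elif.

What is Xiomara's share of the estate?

Hanna first takes ₹100,000, leaving a balance of ₹10,800,000. Hanna then takes one-quarter of the balance (₹2,700,000), for a total of ₹2,800,000. The remaining ₹8,100,000 passes to the descendants.
The descendants' portion (₹8,100,000) is divided into 5 shares of ₹1,620,000: Isolde and Jovan each take ₹1,620,000; Quentin's ₹1,620,000 share passes to Quentin's issue; Saskia's ₹1,620,000 share passes to Saskia's issue; Yevgeni's ₹1,620,000 share passes to Yevgeni's issue.
Quentin's share (₹1,620,000) is divided into 2 shares of ₹810,000: Vance and Dagny each take ₹810,000.
Saskia's share (₹1,620,000) passes entirely to Xiomara.
Yevgeni's share (₹1,620,000) passes entirely to Kofi.

Xiomara receives ₹1,620,000.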